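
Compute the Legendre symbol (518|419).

Reduce the numerator: 518 ≡ 99 (mod 419), so (518|419) = (99|419).
Both 99 ≡ 3 and 419 ≡ 3 (mod 4), so reciprocity gives (99|419) = -(419|99). Reduce: 419 ≡ 23 (mod 99). Now have -(23|99).
Both 23 ≡ 3 and 99 ≡ 3 (mod 4), so reciprocity gives (23|99) = -(99|23). Reduce: 99 ≡ 7 (mod 23). Now have (7|23).
Both 7 ≡ 3 and 23 ≡ 3 (mod 4), so reciprocity gives (7|23) = -(23|7). Reduce: 23 ≡ 2 (mod 7). Now have -(2|7).
Factor out 2: 2 = 2. Since 7 ≡ 7 (mod 8), (2|7) = +1. Now have -(1|7).
(1|7) = 1. Collecting the sign factors: -1.

-1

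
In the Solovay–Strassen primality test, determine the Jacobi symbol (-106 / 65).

-1

(-106 / 65)
  = (106 / 65)    [65 ≡ 1 mod 4 ⇒ (-1 / 65) = +1]
  = (41 / 65)    [106 ≡ 41 mod 65]
  = (65 / 41)    [QR: 41 ≡ 1 mod 4, sign kept]
  = (24 / 41)    [65 ≡ 24 mod 41]
  = (3 / 41)    [41 ≡ 1 mod 8 ⇒ (2 / 41)^3 = +1]
  = (41 / 3)    [QR: 41 ≡ 1 mod 4, sign kept]
  = (2 / 3)    [41 ≡ 2 mod 3]
  = -(1 / 3)    [3 ≡ 3 mod 8 ⇒ (2 / 3) = -1]
  = -1    [(1 / 3) = 1]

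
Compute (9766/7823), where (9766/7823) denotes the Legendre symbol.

1

(9766/7823)
  = (1943/7823)    [9766 ≡ 1943 mod 7823]
  = -(7823/1943)    [QR: both ≡ 3 mod 4, sign flips]
  = -(51/1943)    [7823 ≡ 51 mod 1943]
  = (1943/51)    [QR: both ≡ 3 mod 4, sign flips]
  = (5/51)    [1943 ≡ 5 mod 51]
  = (51/5)    [QR: 5 ≡ 1 mod 4, sign kept]
  = (1/5)    [51 ≡ 1 mod 5]
  = 1    [(1/5) = 1]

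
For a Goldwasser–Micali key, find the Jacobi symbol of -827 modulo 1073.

Pull out -1: (-827|1073) = (-1|1073)·(827|1073). Since 1073 ≡ 1 (mod 4), (-1|1073) = +1. Now have (827|1073).
1073 ≡ 1 (mod 4), so quadratic reciprocity gives (827|1073) = (1073|827). Reduce: 1073 ≡ 246 (mod 827). Now have (246|827).
Factor out 2: 246 = 2·123. Since 827 ≡ 3 (mod 8), (2|827) = -1. Now have -(123|827).
Both 123 ≡ 3 and 827 ≡ 3 (mod 4), so reciprocity gives (123|827) = -(827|123). Reduce: 827 ≡ 89 (mod 123). Now have (89|123).
89 ≡ 1 (mod 4), so quadratic reciprocity gives (89|123) = (123|89). Reduce: 123 ≡ 34 (mod 89). Now have (34|89).
Factor out 2: 34 = 2·17. Since 89 ≡ 1 (mod 8), (2|89) = +1. Now have (17|89).
17 ≡ 1 (mod 4), so quadratic reciprocity gives (17|89) = (89|17). Reduce: 89 ≡ 4 (mod 17). Now have (4|17).
Factor out 2: 4 = 2^2. Since 17 ≡ 1 (mod 8), (2|17) = +1, and (2|17)^2 = +1. Now have (1|17).
(1|17) = 1. Collecting the sign factors: 1.

1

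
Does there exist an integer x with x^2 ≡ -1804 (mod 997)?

Reduce the numerator: -1804 ≡ 190 (mod 997), so (-1804/997) = (190/997).
Factor out 2: 190 = 2·95. Since 997 ≡ 5 (mod 8), (2/997) = -1. Now have -(95/997).
997 ≡ 1 (mod 4), so quadratic reciprocity gives (95/997) = (997/95). Reduce: 997 ≡ 47 (mod 95). Now have -(47/95).
Both 47 ≡ 3 and 95 ≡ 3 (mod 4), so reciprocity gives (47/95) = -(95/47). Reduce: 95 ≡ 1 (mod 47). Now have (1/47).
(1/47) = 1. Collecting the sign factors: 1.
(-1804/997) = 1, and 997 is prime, so -1804 is a quadratic residue mod 997.

yes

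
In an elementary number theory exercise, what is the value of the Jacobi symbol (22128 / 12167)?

1

(22128 / 12167)
  = (9961 / 12167)    [22128 ≡ 9961 mod 12167]
  = (12167 / 9961)    [QR: 9961 ≡ 1 mod 4, sign kept]
  = (2206 / 9961)    [12167 ≡ 2206 mod 9961]
  = (1103 / 9961)    [9961 ≡ 1 mod 8 ⇒ (2 / 9961) = +1]
  = (9961 / 1103)    [QR: 9961 ≡ 1 mod 4, sign kept]
  = (34 / 1103)    [9961 ≡ 34 mod 1103]
  = (17 / 1103)    [1103 ≡ 7 mod 8 ⇒ (2 / 1103) = +1]
  = (1103 / 17)    [QR: 17 ≡ 1 mod 4, sign kept]
  = (15 / 17)    [1103 ≡ 15 mod 17]
  = (17 / 15)    [QR: 17 ≡ 1 mod 4, sign kept]
  = (2 / 15)    [17 ≡ 2 mod 15]
  = (1 / 15)    [15 ≡ 7 mod 8 ⇒ (2 / 15) = +1]
  = 1    [(1 / 15) = 1]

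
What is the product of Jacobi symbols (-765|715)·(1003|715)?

0

By multiplicativity, (-765·1003|715) = (-765|715)·(1003|715).
First factor (-765|715):
(-765|715)
  = (665|715)    [-765 ≡ 665 mod 715]
  = (715|665)    [QR: 665 ≡ 1 mod 4, sign kept]
  = (50|665)    [715 ≡ 50 mod 665]
  = (25|665)    [665 ≡ 1 mod 8 ⇒ (2|665) = +1]
  = (665|25)    [QR: 25 ≡ 1 mod 4, sign kept]
  = (15|25)    [665 ≡ 15 mod 25]
  = (25|15)    [QR: 25 ≡ 1 mod 4, sign kept]
  = (10|15)    [25 ≡ 10 mod 15]
  = (5|15)    [15 ≡ 7 mod 8 ⇒ (2|15) = +1]
  = (15|5)    [QR: 5 ≡ 1 mod 4, sign kept]
  = (0|5)    [15 ≡ 0 mod 5]
  = 0    [numerator 0, gcd > 1]
Second factor (1003|715):
(1003|715)
  = (288|715)    [1003 ≡ 288 mod 715]
  = -(9|715)    [715 ≡ 3 mod 8 ⇒ (2|715)^5 = -1]
  = -(715|9)    [QR: 9 ≡ 1 mod 4, sign kept]
  = -(4|9)    [715 ≡ 4 mod 9]
  = -(1|9)    [9 ≡ 1 mod 8 ⇒ (2|9)^2 = +1]
  = -1    [(1|9) = 1]
Product: (0)·(-1) = 0.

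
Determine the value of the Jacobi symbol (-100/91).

Pull out -1: (-100/91) = (-1/91)·(100/91). Since 91 ≡ 3 (mod 4), (-1/91) = -1. Now have -(100/91).
Reduce the numerator: 100 ≡ 9 (mod 91), so (100/91) = (9/91).
9 ≡ 1 (mod 4), so quadratic reciprocity gives (9/91) = (91/9). Reduce: 91 ≡ 1 (mod 9). Now have -(1/9).
(1/9) = 1. Collecting the sign factors: -1.

-1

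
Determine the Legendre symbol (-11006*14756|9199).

By multiplicativity, (-11006·14756|9199) = (-11006|9199)·(14756|9199).
First factor (-11006|9199):
Pull out -1: (-11006|9199) = (-1|9199)·(11006|9199). Since 9199 ≡ 3 (mod 4), (-1|9199) = -1. Now have -(11006|9199).
Reduce the numerator: 11006 ≡ 1807 (mod 9199), so (11006|9199) = (1807|9199).
Both 1807 ≡ 3 and 9199 ≡ 3 (mod 4), so reciprocity gives (1807|9199) = -(9199|1807). Reduce: 9199 ≡ 164 (mod 1807). Now have (164|1807).
Factor out 2: 164 = 2^2·41. Since 1807 ≡ 7 (mod 8), (2|1807) = +1, and (2|1807)^2 = +1. Now have (41|1807).
41 ≡ 1 (mod 4), so quadratic reciprocity gives (41|1807) = (1807|41). Reduce: 1807 ≡ 3 (mod 41). Now have (3|41).
41 ≡ 1 (mod 4), so quadratic reciprocity gives (3|41) = (41|3). Reduce: 41 ≡ 2 (mod 3). Now have (2|3).
Factor out 2: 2 = 2. Since 3 ≡ 3 (mod 8), (2|3) = -1. Now have -(1|3).
(1|3) = 1. Collecting the sign factors: -1.
Second factor (14756|9199):
Reduce the numerator: 14756 ≡ 5557 (mod 9199), so (14756|9199) = (5557|9199).
5557 ≡ 1 (mod 4), so quadratic reciprocity gives (5557|9199) = (9199|5557). Reduce: 9199 ≡ 3642 (mod 5557). Now have (3642|5557).
Factor out 2: 3642 = 2·1821. Since 5557 ≡ 5 (mod 8), (2|5557) = -1. Now have -(1821|5557).
1821 ≡ 1 (mod 4), so quadratic reciprocity gives (1821|5557) = (5557|1821). Reduce: 5557 ≡ 94 (mod 1821). Now have -(94|1821).
Factor out 2: 94 = 2·47. Since 1821 ≡ 5 (mod 8), (2|1821) = -1. Now have (47|1821).
1821 ≡ 1 (mod 4), so quadratic reciprocity gives (47|1821) = (1821|47). Reduce: 1821 ≡ 35 (mod 47). Now have (35|47).
Both 35 ≡ 3 and 47 ≡ 3 (mod 4), so reciprocity gives (35|47) = -(47|35). Reduce: 47 ≡ 12 (mod 35). Now have -(12|35).
Factor out 2: 12 = 2^2·3. Since 35 ≡ 3 (mod 8), (2|35) = -1, and (2|35)^2 = +1. Now have -(3|35).
Both 3 ≡ 3 and 35 ≡ 3 (mod 4), so reciprocity gives (3|35) = -(35|3). Reduce: 35 ≡ 2 (mod 3). Now have (2|3).
Factor out 2: 2 = 2. Since 3 ≡ 3 (mod 8), (2|3) = -1. Now have -(1|3).
(1|3) = 1. Collecting the sign factors: -1.
Product: (-1)·(-1) = 1.

1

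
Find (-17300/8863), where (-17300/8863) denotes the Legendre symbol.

-1

Reduce the numerator: -17300 ≡ 426 (mod 8863), so (-17300/8863) = (426/8863).
Factor out 2: 426 = 2·213. Since 8863 ≡ 7 (mod 8), (2/8863) = +1. Now have (213/8863).
213 ≡ 1 (mod 4), so quadratic reciprocity gives (213/8863) = (8863/213). Reduce: 8863 ≡ 130 (mod 213). Now have (130/213).
Factor out 2: 130 = 2·65. Since 213 ≡ 5 (mod 8), (2/213) = -1. Now have -(65/213).
65 ≡ 1 (mod 4), so quadratic reciprocity gives (65/213) = (213/65). Reduce: 213 ≡ 18 (mod 65). Now have -(18/65).
Factor out 2: 18 = 2·9. Since 65 ≡ 1 (mod 8), (2/65) = +1. Now have -(9/65).
9 ≡ 1 (mod 4), so quadratic reciprocity gives (9/65) = (65/9). Reduce: 65 ≡ 2 (mod 9). Now have -(2/9).
Factor out 2: 2 = 2. Since 9 ≡ 1 (mod 8), (2/9) = +1. Now have -(1/9).
(1/9) = 1. Collecting the sign factors: -1.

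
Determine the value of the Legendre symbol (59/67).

1

Both 59 ≡ 3 and 67 ≡ 3 (mod 4), so reciprocity gives (59/67) = -(67/59). Reduce: 67 ≡ 8 (mod 59). Now have -(8/59).
Factor out 2: 8 = 2^3. Since 59 ≡ 3 (mod 8), (2/59) = -1, and (2/59)^3 = -1. Now have (1/59).
(1/59) = 1. Collecting the sign factors: 1.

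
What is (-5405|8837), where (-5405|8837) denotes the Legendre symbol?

1

(-5405|8837)
  = (3432|8837)    [-5405 ≡ 3432 mod 8837]
  = -(429|8837)    [8837 ≡ 5 mod 8 ⇒ (2|8837)^3 = -1]
  = -(8837|429)    [QR: 429 ≡ 1 mod 4, sign kept]
  = -(257|429)    [8837 ≡ 257 mod 429]
  = -(429|257)    [QR: 257 ≡ 1 mod 4, sign kept]
  = -(172|257)    [429 ≡ 172 mod 257]
  = -(43|257)    [257 ≡ 1 mod 8 ⇒ (2|257)^2 = +1]
  = -(257|43)    [QR: 257 ≡ 1 mod 4, sign kept]
  = -(42|43)    [257 ≡ 42 mod 43]
  = (21|43)    [43 ≡ 3 mod 8 ⇒ (2|43) = -1]
  = (43|21)    [QR: 21 ≡ 1 mod 4, sign kept]
  = (1|21)    [43 ≡ 1 mod 21]
  = 1    [(1|21) = 1]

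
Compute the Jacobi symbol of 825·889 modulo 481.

1

By multiplicativity, (825·889/481) = (825/481)·(889/481).
First factor (825/481):
(825/481)
  = (344/481)    [825 ≡ 344 mod 481]
  = (43/481)    [481 ≡ 1 mod 8 ⇒ (2/481)^3 = +1]
  = (481/43)    [QR: 481 ≡ 1 mod 4, sign kept]
  = (8/43)    [481 ≡ 8 mod 43]
  = -(1/43)    [43 ≡ 3 mod 8 ⇒ (2/43)^3 = -1]
  = -1    [(1/43) = 1]
Second factor (889/481):
(889/481)
  = (408/481)    [889 ≡ 408 mod 481]
  = (51/481)    [481 ≡ 1 mod 8 ⇒ (2/481)^3 = +1]
  = (481/51)    [QR: 481 ≡ 1 mod 4, sign kept]
  = (22/51)    [481 ≡ 22 mod 51]
  = -(11/51)    [51 ≡ 3 mod 8 ⇒ (2/51) = -1]
  = (51/11)    [QR: both ≡ 3 mod 4, sign flips]
  = (7/11)    [51 ≡ 7 mod 11]
  = -(11/7)    [QR: both ≡ 3 mod 4, sign flips]
  = -(4/7)    [11 ≡ 4 mod 7]
  = -(1/7)    [7 ≡ 7 mod 8 ⇒ (2/7)^2 = +1]
  = -1    [(1/7) = 1]
Product: (-1)·(-1) = 1.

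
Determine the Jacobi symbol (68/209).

-1

Factor out 2: 68 = 2^2·17. Since 209 ≡ 1 (mod 8), (2/209) = +1, and (2/209)^2 = +1. Now have (17/209).
17 ≡ 1 (mod 4), so quadratic reciprocity gives (17/209) = (209/17). Reduce: 209 ≡ 5 (mod 17). Now have (5/17).
5 ≡ 1 (mod 4), so quadratic reciprocity gives (5/17) = (17/5). Reduce: 17 ≡ 2 (mod 5). Now have (2/5).
Factor out 2: 2 = 2. Since 5 ≡ 5 (mod 8), (2/5) = -1. Now have -(1/5).
(1/5) = 1. Collecting the sign factors: -1.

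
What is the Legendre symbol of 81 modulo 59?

Reduce the numerator: 81 ≡ 22 (mod 59), so (81/59) = (22/59).
Factor out 2: 22 = 2·11. Since 59 ≡ 3 (mod 8), (2/59) = -1. Now have -(11/59).
Both 11 ≡ 3 and 59 ≡ 3 (mod 4), so reciprocity gives (11/59) = -(59/11). Reduce: 59 ≡ 4 (mod 11). Now have (4/11).
Factor out 2: 4 = 2^2. Since 11 ≡ 3 (mod 8), (2/11) = -1, and (2/11)^2 = +1. Now have (1/11).
(1/11) = 1. Collecting the sign factors: 1.

1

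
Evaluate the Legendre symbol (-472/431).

-1

(-472/431)
  = -(472/431)    [431 ≡ 3 mod 4 ⇒ (-1/431) = -1]
  = -(41/431)    [472 ≡ 41 mod 431]
  = -(431/41)    [QR: 41 ≡ 1 mod 4, sign kept]
  = -(21/41)    [431 ≡ 21 mod 41]
  = -(41/21)    [QR: 21 ≡ 1 mod 4, sign kept]
  = -(20/21)    [41 ≡ 20 mod 21]
  = -(5/21)    [21 ≡ 5 mod 8 ⇒ (2/21)^2 = +1]
  = -(21/5)    [QR: 5 ≡ 1 mod 4, sign kept]
  = -(1/5)    [21 ≡ 1 mod 5]
  = -1    [(1/5) = 1]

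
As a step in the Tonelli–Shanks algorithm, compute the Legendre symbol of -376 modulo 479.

1

Reduce the numerator: -376 ≡ 103 (mod 479), so (-376/479) = (103/479).
Both 103 ≡ 3 and 479 ≡ 3 (mod 4), so reciprocity gives (103/479) = -(479/103). Reduce: 479 ≡ 67 (mod 103). Now have -(67/103).
Both 67 ≡ 3 and 103 ≡ 3 (mod 4), so reciprocity gives (67/103) = -(103/67). Reduce: 103 ≡ 36 (mod 67). Now have (36/67).
Factor out 2: 36 = 2^2·9. Since 67 ≡ 3 (mod 8), (2/67) = -1, and (2/67)^2 = +1. Now have (9/67).
9 ≡ 1 (mod 4), so quadratic reciprocity gives (9/67) = (67/9). Reduce: 67 ≡ 4 (mod 9). Now have (4/9).
Factor out 2: 4 = 2^2. Since 9 ≡ 1 (mod 8), (2/9) = +1, and (2/9)^2 = +1. Now have (1/9).
(1/9) = 1. Collecting the sign factors: 1.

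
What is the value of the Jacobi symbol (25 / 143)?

25 ≡ 1 (mod 4), so quadratic reciprocity gives (25 / 143) = (143 / 25). Reduce: 143 ≡ 18 (mod 25). Now have (18 / 25).
Factor out 2: 18 = 2·9. Since 25 ≡ 1 (mod 8), (2 / 25) = +1. Now have (9 / 25).
9 ≡ 1 (mod 4), so quadratic reciprocity gives (9 / 25) = (25 / 9). Reduce: 25 ≡ 7 (mod 9). Now have (7 / 9).
9 ≡ 1 (mod 4), so quadratic reciprocity gives (7 / 9) = (9 / 7). Reduce: 9 ≡ 2 (mod 7). Now have (2 / 7).
Factor out 2: 2 = 2. Since 7 ≡ 7 (mod 8), (2 / 7) = +1. Now have (1 / 7).
(1 / 7) = 1. Collecting the sign factors: 1.

1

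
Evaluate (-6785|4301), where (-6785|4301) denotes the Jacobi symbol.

0

Reduce the numerator: -6785 ≡ 1817 (mod 4301), so (-6785|4301) = (1817|4301).
1817 ≡ 1 (mod 4), so quadratic reciprocity gives (1817|4301) = (4301|1817). Reduce: 4301 ≡ 667 (mod 1817). Now have (667|1817).
1817 ≡ 1 (mod 4), so quadratic reciprocity gives (667|1817) = (1817|667). Reduce: 1817 ≡ 483 (mod 667). Now have (483|667).
Both 483 ≡ 3 and 667 ≡ 3 (mod 4), so reciprocity gives (483|667) = -(667|483). Reduce: 667 ≡ 184 (mod 483). Now have -(184|483).
Factor out 2: 184 = 2^3·23. Since 483 ≡ 3 (mod 8), (2|483) = -1, and (2|483)^3 = -1. Now have (23|483).
Both 23 ≡ 3 and 483 ≡ 3 (mod 4), so reciprocity gives (23|483) = -(483|23). Reduce: 483 ≡ 0 (mod 23). Now have -(0|23).
The numerator is now 0 with denominator 23 > 1: the symbol is 0.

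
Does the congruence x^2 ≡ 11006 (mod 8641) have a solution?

no

Reduce the numerator: 11006 ≡ 2365 (mod 8641), so (11006/8641) = (2365/8641).
2365 ≡ 1 (mod 4), so quadratic reciprocity gives (2365/8641) = (8641/2365). Reduce: 8641 ≡ 1546 (mod 2365). Now have (1546/2365).
Factor out 2: 1546 = 2·773. Since 2365 ≡ 5 (mod 8), (2/2365) = -1. Now have -(773/2365).
773 ≡ 1 (mod 4), so quadratic reciprocity gives (773/2365) = (2365/773). Reduce: 2365 ≡ 46 (mod 773). Now have -(46/773).
Factor out 2: 46 = 2·23. Since 773 ≡ 5 (mod 8), (2/773) = -1. Now have (23/773).
773 ≡ 1 (mod 4), so quadratic reciprocity gives (23/773) = (773/23). Reduce: 773 ≡ 14 (mod 23). Now have (14/23).
Factor out 2: 14 = 2·7. Since 23 ≡ 7 (mod 8), (2/23) = +1. Now have (7/23).
Both 7 ≡ 3 and 23 ≡ 3 (mod 4), so reciprocity gives (7/23) = -(23/7). Reduce: 23 ≡ 2 (mod 7). Now have -(2/7).
Factor out 2: 2 = 2. Since 7 ≡ 7 (mod 8), (2/7) = +1. Now have -(1/7).
(1/7) = 1. Collecting the sign factors: -1.
(11006/8641) = -1, and 8641 is prime, so 11006 is not a quadratic residue mod 8641.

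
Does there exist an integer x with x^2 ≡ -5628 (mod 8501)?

yes

Reduce the numerator: -5628 ≡ 2873 (mod 8501), so (-5628/8501) = (2873/8501).
2873 ≡ 1 (mod 4), so quadratic reciprocity gives (2873/8501) = (8501/2873). Reduce: 8501 ≡ 2755 (mod 2873). Now have (2755/2873).
2873 ≡ 1 (mod 4), so quadratic reciprocity gives (2755/2873) = (2873/2755). Reduce: 2873 ≡ 118 (mod 2755). Now have (118/2755).
Factor out 2: 118 = 2·59. Since 2755 ≡ 3 (mod 8), (2/2755) = -1. Now have -(59/2755).
Both 59 ≡ 3 and 2755 ≡ 3 (mod 4), so reciprocity gives (59/2755) = -(2755/59). Reduce: 2755 ≡ 41 (mod 59). Now have (41/59).
41 ≡ 1 (mod 4), so quadratic reciprocity gives (41/59) = (59/41). Reduce: 59 ≡ 18 (mod 41). Now have (18/41).
Factor out 2: 18 = 2·9. Since 41 ≡ 1 (mod 8), (2/41) = +1. Now have (9/41).
9 ≡ 1 (mod 4), so quadratic reciprocity gives (9/41) = (41/9). Reduce: 41 ≡ 5 (mod 9). Now have (5/9).
5 ≡ 1 (mod 4), so quadratic reciprocity gives (5/9) = (9/5). Reduce: 9 ≡ 4 (mod 5). Now have (4/5).
Factor out 2: 4 = 2^2. Since 5 ≡ 5 (mod 8), (2/5) = -1, and (2/5)^2 = +1. Now have (1/5).
(1/5) = 1. Collecting the sign factors: 1.
The Legendre symbol is 1, so x^2 ≡ -5628 (mod 8501) has solution.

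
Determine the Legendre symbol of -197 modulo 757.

Pull out -1: (-197/757) = (-1/757)·(197/757). Since 757 ≡ 1 (mod 4), (-1/757) = +1. Now have (197/757).
197 ≡ 1 (mod 4), so quadratic reciprocity gives (197/757) = (757/197). Reduce: 757 ≡ 166 (mod 197). Now have (166/197).
Factor out 2: 166 = 2·83. Since 197 ≡ 5 (mod 8), (2/197) = -1. Now have -(83/197).
197 ≡ 1 (mod 4), so quadratic reciprocity gives (83/197) = (197/83). Reduce: 197 ≡ 31 (mod 83). Now have -(31/83).
Both 31 ≡ 3 and 83 ≡ 3 (mod 4), so reciprocity gives (31/83) = -(83/31). Reduce: 83 ≡ 21 (mod 31). Now have (21/31).
21 ≡ 1 (mod 4), so quadratic reciprocity gives (21/31) = (31/21). Reduce: 31 ≡ 10 (mod 21). Now have (10/21).
Factor out 2: 10 = 2·5. Since 21 ≡ 5 (mod 8), (2/21) = -1. Now have -(5/21).
5 ≡ 1 (mod 4), so quadratic reciprocity gives (5/21) = (21/5). Reduce: 21 ≡ 1 (mod 5). Now have -(1/5).
(1/5) = 1. Collecting the sign factors: -1.

-1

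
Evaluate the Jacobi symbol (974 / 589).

-1

(974 / 589)
  = (385 / 589)    [974 ≡ 385 mod 589]
  = (589 / 385)    [QR: 385 ≡ 1 mod 4, sign kept]
  = (204 / 385)    [589 ≡ 204 mod 385]
  = (51 / 385)    [385 ≡ 1 mod 8 ⇒ (2 / 385)^2 = +1]
  = (385 / 51)    [QR: 385 ≡ 1 mod 4, sign kept]
  = (28 / 51)    [385 ≡ 28 mod 51]
  = (7 / 51)    [51 ≡ 3 mod 8 ⇒ (2 / 51)^2 = +1]
  = -(51 / 7)    [QR: both ≡ 3 mod 4, sign flips]
  = -(2 / 7)    [51 ≡ 2 mod 7]
  = -(1 / 7)    [7 ≡ 7 mod 8 ⇒ (2 / 7) = +1]
  = -1    [(1 / 7) = 1]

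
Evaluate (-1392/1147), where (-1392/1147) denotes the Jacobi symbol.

(-1392/1147)
  = -(1392/1147)    [1147 ≡ 3 mod 4 ⇒ (-1/1147) = -1]
  = -(245/1147)    [1392 ≡ 245 mod 1147]
  = -(1147/245)    [QR: 245 ≡ 1 mod 4, sign kept]
  = -(167/245)    [1147 ≡ 167 mod 245]
  = -(245/167)    [QR: 245 ≡ 1 mod 4, sign kept]
  = -(78/167)    [245 ≡ 78 mod 167]
  = -(39/167)    [167 ≡ 7 mod 8 ⇒ (2/167) = +1]
  = (167/39)    [QR: both ≡ 3 mod 4, sign flips]
  = (11/39)    [167 ≡ 11 mod 39]
  = -(39/11)    [QR: both ≡ 3 mod 4, sign flips]
  = -(6/11)    [39 ≡ 6 mod 11]
  = (3/11)    [11 ≡ 3 mod 8 ⇒ (2/11) = -1]
  = -(11/3)    [QR: both ≡ 3 mod 4, sign flips]
  = -(2/3)    [11 ≡ 2 mod 3]
  = (1/3)    [3 ≡ 3 mod 8 ⇒ (2/3) = -1]
  = 1    [(1/3) = 1]

1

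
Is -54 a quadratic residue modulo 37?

(-54/37)
  = (54/37)    [37 ≡ 1 mod 4 ⇒ (-1/37) = +1]
  = (17/37)    [54 ≡ 17 mod 37]
  = (37/17)    [QR: 17 ≡ 1 mod 4, sign kept]
  = (3/17)    [37 ≡ 3 mod 17]
  = (17/3)    [QR: 17 ≡ 1 mod 4, sign kept]
  = (2/3)    [17 ≡ 2 mod 3]
  = -(1/3)    [3 ≡ 3 mod 8 ⇒ (2/3) = -1]
  = -1    [(1/3) = 1]
The Legendre symbol is -1, so x^2 ≡ -54 (mod 37) has no solution.

no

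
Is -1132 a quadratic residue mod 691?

Pull out -1: (-1132/691) = (-1/691)·(1132/691). Since 691 ≡ 3 (mod 4), (-1/691) = -1. Now have -(1132/691).
Reduce the numerator: 1132 ≡ 441 (mod 691), so (1132/691) = (441/691).
441 ≡ 1 (mod 4), so quadratic reciprocity gives (441/691) = (691/441). Reduce: 691 ≡ 250 (mod 441). Now have -(250/441).
Factor out 2: 250 = 2·125. Since 441 ≡ 1 (mod 8), (2/441) = +1. Now have -(125/441).
125 ≡ 1 (mod 4), so quadratic reciprocity gives (125/441) = (441/125). Reduce: 441 ≡ 66 (mod 125). Now have -(66/125).
Factor out 2: 66 = 2·33. Since 125 ≡ 5 (mod 8), (2/125) = -1. Now have (33/125).
33 ≡ 1 (mod 4), so quadratic reciprocity gives (33/125) = (125/33). Reduce: 125 ≡ 26 (mod 33). Now have (26/33).
Factor out 2: 26 = 2·13. Since 33 ≡ 1 (mod 8), (2/33) = +1. Now have (13/33).
13 ≡ 1 (mod 4), so quadratic reciprocity gives (13/33) = (33/13). Reduce: 33 ≡ 7 (mod 13). Now have (7/13).
13 ≡ 1 (mod 4), so quadratic reciprocity gives (7/13) = (13/7). Reduce: 13 ≡ 6 (mod 7). Now have (6/7).
Factor out 2: 6 = 2·3. Since 7 ≡ 7 (mod 8), (2/7) = +1. Now have (3/7).
Both 3 ≡ 3 and 7 ≡ 3 (mod 4), so reciprocity gives (3/7) = -(7/3). Reduce: 7 ≡ 1 (mod 3). Now have -(1/3).
(1/3) = 1. Collecting the sign factors: -1.
(-1132/691) = -1, and 691 is prime, so -1132 is not a quadratic residue mod 691.

no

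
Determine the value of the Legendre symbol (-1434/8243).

1

Reduce the numerator: -1434 ≡ 6809 (mod 8243), so (-1434/8243) = (6809/8243).
6809 ≡ 1 (mod 4), so quadratic reciprocity gives (6809/8243) = (8243/6809). Reduce: 8243 ≡ 1434 (mod 6809). Now have (1434/6809).
Factor out 2: 1434 = 2·717. Since 6809 ≡ 1 (mod 8), (2/6809) = +1. Now have (717/6809).
717 ≡ 1 (mod 4), so quadratic reciprocity gives (717/6809) = (6809/717). Reduce: 6809 ≡ 356 (mod 717). Now have (356/717).
Factor out 2: 356 = 2^2·89. Since 717 ≡ 5 (mod 8), (2/717) = -1, and (2/717)^2 = +1. Now have (89/717).
89 ≡ 1 (mod 4), so quadratic reciprocity gives (89/717) = (717/89). Reduce: 717 ≡ 5 (mod 89). Now have (5/89).
5 ≡ 1 (mod 4), so quadratic reciprocity gives (5/89) = (89/5). Reduce: 89 ≡ 4 (mod 5). Now have (4/5).
Factor out 2: 4 = 2^2. Since 5 ≡ 5 (mod 8), (2/5) = -1, and (2/5)^2 = +1. Now have (1/5).
(1/5) = 1. Collecting the sign factors: 1.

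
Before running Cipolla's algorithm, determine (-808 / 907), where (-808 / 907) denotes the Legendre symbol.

-1

Pull out -1: (-808 / 907) = (-1 / 907)·(808 / 907). Since 907 ≡ 3 (mod 4), (-1 / 907) = -1. Now have -(808 / 907).
Factor out 2: 808 = 2^3·101. Since 907 ≡ 3 (mod 8), (2 / 907) = -1, and (2 / 907)^3 = -1. Now have (101 / 907).
101 ≡ 1 (mod 4), so quadratic reciprocity gives (101 / 907) = (907 / 101). Reduce: 907 ≡ 99 (mod 101). Now have (99 / 101).
101 ≡ 1 (mod 4), so quadratic reciprocity gives (99 / 101) = (101 / 99). Reduce: 101 ≡ 2 (mod 99). Now have (2 / 99).
Factor out 2: 2 = 2. Since 99 ≡ 3 (mod 8), (2 / 99) = -1. Now have -(1 / 99).
(1 / 99) = 1. Collecting the sign factors: -1.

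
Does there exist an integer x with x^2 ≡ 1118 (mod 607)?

yes

(1118|607)
  = (511|607)    [1118 ≡ 511 mod 607]
  = -(607|511)    [QR: both ≡ 3 mod 4, sign flips]
  = -(96|511)    [607 ≡ 96 mod 511]
  = -(3|511)    [511 ≡ 7 mod 8 ⇒ (2|511)^5 = +1]
  = (511|3)    [QR: both ≡ 3 mod 4, sign flips]
  = (1|3)    [511 ≡ 1 mod 3]
  = 1    [(1|3) = 1]
The Legendre symbol is 1, so x^2 ≡ 1118 (mod 607) has solution.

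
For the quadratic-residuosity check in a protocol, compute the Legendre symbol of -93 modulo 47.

1

(-93|47)
  = (1|47)    [-93 ≡ 1 mod 47]
  = 1    [(1|47) = 1]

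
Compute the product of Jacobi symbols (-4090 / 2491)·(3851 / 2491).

-1

By multiplicativity, (-4090·3851 / 2491) = (-4090 / 2491)·(3851 / 2491).
First factor (-4090 / 2491):
Reduce the numerator: -4090 ≡ 892 (mod 2491), so (-4090 / 2491) = (892 / 2491).
Factor out 2: 892 = 2^2·223. Since 2491 ≡ 3 (mod 8), (2 / 2491) = -1, and (2 / 2491)^2 = +1. Now have (223 / 2491).
Both 223 ≡ 3 and 2491 ≡ 3 (mod 4), so reciprocity gives (223 / 2491) = -(2491 / 223). Reduce: 2491 ≡ 38 (mod 223). Now have -(38 / 223).
Factor out 2: 38 = 2·19. Since 223 ≡ 7 (mod 8), (2 / 223) = +1. Now have -(19 / 223).
Both 19 ≡ 3 and 223 ≡ 3 (mod 4), so reciprocity gives (19 / 223) = -(223 / 19). Reduce: 223 ≡ 14 (mod 19). Now have (14 / 19).
Factor out 2: 14 = 2·7. Since 19 ≡ 3 (mod 8), (2 / 19) = -1. Now have -(7 / 19).
Both 7 ≡ 3 and 19 ≡ 3 (mod 4), so reciprocity gives (7 / 19) = -(19 / 7). Reduce: 19 ≡ 5 (mod 7). Now have (5 / 7).
5 ≡ 1 (mod 4), so quadratic reciprocity gives (5 / 7) = (7 / 5). Reduce: 7 ≡ 2 (mod 5). Now have (2 / 5).
Factor out 2: 2 = 2. Since 5 ≡ 5 (mod 8), (2 / 5) = -1. Now have -(1 / 5).
(1 / 5) = 1. Collecting the sign factors: -1.
Second factor (3851 / 2491):
Reduce the numerator: 3851 ≡ 1360 (mod 2491), so (3851 / 2491) = (1360 / 2491).
Factor out 2: 1360 = 2^4·85. Since 2491 ≡ 3 (mod 8), (2 / 2491) = -1, and (2 / 2491)^4 = +1. Now have (85 / 2491).
85 ≡ 1 (mod 4), so quadratic reciprocity gives (85 / 2491) = (2491 / 85). Reduce: 2491 ≡ 26 (mod 85). Now have (26 / 85).
Factor out 2: 26 = 2·13. Since 85 ≡ 5 (mod 8), (2 / 85) = -1. Now have -(13 / 85).
13 ≡ 1 (mod 4), so quadratic reciprocity gives (13 / 85) = (85 / 13). Reduce: 85 ≡ 7 (mod 13). Now have -(7 / 13).
13 ≡ 1 (mod 4), so quadratic reciprocity gives (7 / 13) = (13 / 7). Reduce: 13 ≡ 6 (mod 7). Now have -(6 / 7).
Factor out 2: 6 = 2·3. Since 7 ≡ 7 (mod 8), (2 / 7) = +1. Now have -(3 / 7).
Both 3 ≡ 3 and 7 ≡ 3 (mod 4), so reciprocity gives (3 / 7) = -(7 / 3). Reduce: 7 ≡ 1 (mod 3). Now have (1 / 3).
(1 / 3) = 1. Collecting the sign factors: 1.
Product: (-1)·(1) = -1.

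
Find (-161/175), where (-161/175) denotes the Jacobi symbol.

Pull out -1: (-161/175) = (-1/175)·(161/175). Since 175 ≡ 3 (mod 4), (-1/175) = -1. Now have -(161/175).
161 ≡ 1 (mod 4), so quadratic reciprocity gives (161/175) = (175/161). Reduce: 175 ≡ 14 (mod 161). Now have -(14/161).
Factor out 2: 14 = 2·7. Since 161 ≡ 1 (mod 8), (2/161) = +1. Now have -(7/161).
161 ≡ 1 (mod 4), so quadratic reciprocity gives (7/161) = (161/7). Reduce: 161 ≡ 0 (mod 7). Now have -(0/7).
The numerator is now 0 with denominator 7 > 1: the symbol is 0.

0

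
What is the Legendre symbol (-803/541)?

1

Reduce the numerator: -803 ≡ 279 (mod 541), so (-803/541) = (279/541).
541 ≡ 1 (mod 4), so quadratic reciprocity gives (279/541) = (541/279). Reduce: 541 ≡ 262 (mod 279). Now have (262/279).
Factor out 2: 262 = 2·131. Since 279 ≡ 7 (mod 8), (2/279) = +1. Now have (131/279).
Both 131 ≡ 3 and 279 ≡ 3 (mod 4), so reciprocity gives (131/279) = -(279/131). Reduce: 279 ≡ 17 (mod 131). Now have -(17/131).
17 ≡ 1 (mod 4), so quadratic reciprocity gives (17/131) = (131/17). Reduce: 131 ≡ 12 (mod 17). Now have -(12/17).
Factor out 2: 12 = 2^2·3. Since 17 ≡ 1 (mod 8), (2/17) = +1, and (2/17)^2 = +1. Now have -(3/17).
17 ≡ 1 (mod 4), so quadratic reciprocity gives (3/17) = (17/3). Reduce: 17 ≡ 2 (mod 3). Now have -(2/3).
Factor out 2: 2 = 2. Since 3 ≡ 3 (mod 8), (2/3) = -1. Now have (1/3).
(1/3) = 1. Collecting the sign factors: 1.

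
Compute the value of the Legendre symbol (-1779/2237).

-1

Reduce the numerator: -1779 ≡ 458 (mod 2237), so (-1779/2237) = (458/2237).
Factor out 2: 458 = 2·229. Since 2237 ≡ 5 (mod 8), (2/2237) = -1. Now have -(229/2237).
229 ≡ 1 (mod 4), so quadratic reciprocity gives (229/2237) = (2237/229). Reduce: 2237 ≡ 176 (mod 229). Now have -(176/229).
Factor out 2: 176 = 2^4·11. Since 229 ≡ 5 (mod 8), (2/229) = -1, and (2/229)^4 = +1. Now have -(11/229).
229 ≡ 1 (mod 4), so quadratic reciprocity gives (11/229) = (229/11). Reduce: 229 ≡ 9 (mod 11). Now have -(9/11).
9 ≡ 1 (mod 4), so quadratic reciprocity gives (9/11) = (11/9). Reduce: 11 ≡ 2 (mod 9). Now have -(2/9).
Factor out 2: 2 = 2. Since 9 ≡ 1 (mod 8), (2/9) = +1. Now have -(1/9).
(1/9) = 1. Collecting the sign factors: -1.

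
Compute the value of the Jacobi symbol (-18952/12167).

(-18952/12167)
  = -(18952/12167)    [12167 ≡ 3 mod 4 ⇒ (-1/12167) = -1]
  = -(6785/12167)    [18952 ≡ 6785 mod 12167]
  = -(12167/6785)    [QR: 6785 ≡ 1 mod 4, sign kept]
  = -(5382/6785)    [12167 ≡ 5382 mod 6785]
  = -(2691/6785)    [6785 ≡ 1 mod 8 ⇒ (2/6785) = +1]
  = -(6785/2691)    [QR: 6785 ≡ 1 mod 4, sign kept]
  = -(1403/2691)    [6785 ≡ 1403 mod 2691]
  = (2691/1403)    [QR: both ≡ 3 mod 4, sign flips]
  = (1288/1403)    [2691 ≡ 1288 mod 1403]
  = -(161/1403)    [1403 ≡ 3 mod 8 ⇒ (2/1403)^3 = -1]
  = -(1403/161)    [QR: 161 ≡ 1 mod 4, sign kept]
  = -(115/161)    [1403 ≡ 115 mod 161]
  = -(161/115)    [QR: 161 ≡ 1 mod 4, sign kept]
  = -(46/115)    [161 ≡ 46 mod 115]
  = (23/115)    [115 ≡ 3 mod 8 ⇒ (2/115) = -1]
  = -(115/23)    [QR: both ≡ 3 mod 4, sign flips]
  = -(0/23)    [115 ≡ 0 mod 23]
  = 0    [numerator 0, gcd > 1]

0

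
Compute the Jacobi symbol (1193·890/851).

1

By multiplicativity, (1193·890/851) = (1193/851)·(890/851).
First factor (1193/851):
(1193/851)
  = (342/851)    [1193 ≡ 342 mod 851]
  = -(171/851)    [851 ≡ 3 mod 8 ⇒ (2/851) = -1]
  = (851/171)    [QR: both ≡ 3 mod 4, sign flips]
  = (167/171)    [851 ≡ 167 mod 171]
  = -(171/167)    [QR: both ≡ 3 mod 4, sign flips]
  = -(4/167)    [171 ≡ 4 mod 167]
  = -(1/167)    [167 ≡ 7 mod 8 ⇒ (2/167)^2 = +1]
  = -1    [(1/167) = 1]
Second factor (890/851):
(890/851)
  = (39/851)    [890 ≡ 39 mod 851]
  = -(851/39)    [QR: both ≡ 3 mod 4, sign flips]
  = -(32/39)    [851 ≡ 32 mod 39]
  = -(1/39)    [39 ≡ 7 mod 8 ⇒ (2/39)^5 = +1]
  = -1    [(1/39) = 1]
Product: (-1)·(-1) = 1.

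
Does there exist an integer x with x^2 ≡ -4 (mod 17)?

yes

Pull out -1: (-4|17) = (-1|17)·(4|17). Since 17 ≡ 1 (mod 4), (-1|17) = +1. Now have (4|17).
Factor out 2: 4 = 2^2. Since 17 ≡ 1 (mod 8), (2|17) = +1, and (2|17)^2 = +1. Now have (1|17).
(1|17) = 1. Collecting the sign factors: 1.
(-4|17) = 1, and 17 is prime, so -4 is a quadratic residue mod 17.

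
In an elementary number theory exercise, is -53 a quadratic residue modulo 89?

Pull out -1: (-53/89) = (-1/89)·(53/89). Since 89 ≡ 1 (mod 4), (-1/89) = +1. Now have (53/89).
53 ≡ 1 (mod 4), so quadratic reciprocity gives (53/89) = (89/53). Reduce: 89 ≡ 36 (mod 53). Now have (36/53).
Factor out 2: 36 = 2^2·9. Since 53 ≡ 5 (mod 8), (2/53) = -1, and (2/53)^2 = +1. Now have (9/53).
9 ≡ 1 (mod 4), so quadratic reciprocity gives (9/53) = (53/9). Reduce: 53 ≡ 8 (mod 9). Now have (8/9).
Factor out 2: 8 = 2^3. Since 9 ≡ 1 (mod 8), (2/9) = +1, and (2/9)^3 = +1. Now have (1/9).
(1/9) = 1. Collecting the sign factors: 1.
The Legendre symbol is 1, so x^2 ≡ -53 (mod 89) has solution.

yes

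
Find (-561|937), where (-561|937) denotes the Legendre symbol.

-1

Reduce the numerator: -561 ≡ 376 (mod 937), so (-561|937) = (376|937).
Factor out 2: 376 = 2^3·47. Since 937 ≡ 1 (mod 8), (2|937) = +1, and (2|937)^3 = +1. Now have (47|937).
937 ≡ 1 (mod 4), so quadratic reciprocity gives (47|937) = (937|47). Reduce: 937 ≡ 44 (mod 47). Now have (44|47).
Factor out 2: 44 = 2^2·11. Since 47 ≡ 7 (mod 8), (2|47) = +1, and (2|47)^2 = +1. Now have (11|47).
Both 11 ≡ 3 and 47 ≡ 3 (mod 4), so reciprocity gives (11|47) = -(47|11). Reduce: 47 ≡ 3 (mod 11). Now have -(3|11).
Both 3 ≡ 3 and 11 ≡ 3 (mod 4), so reciprocity gives (3|11) = -(11|3). Reduce: 11 ≡ 2 (mod 3). Now have (2|3).
Factor out 2: 2 = 2. Since 3 ≡ 3 (mod 8), (2|3) = -1. Now have -(1|3).
(1|3) = 1. Collecting the sign factors: -1.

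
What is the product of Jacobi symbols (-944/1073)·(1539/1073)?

-1

By multiplicativity, (-944·1539/1073) = (-944/1073)·(1539/1073).
First factor (-944/1073):
Reduce the numerator: -944 ≡ 129 (mod 1073), so (-944/1073) = (129/1073).
129 ≡ 1 (mod 4), so quadratic reciprocity gives (129/1073) = (1073/129). Reduce: 1073 ≡ 41 (mod 129). Now have (41/129).
41 ≡ 1 (mod 4), so quadratic reciprocity gives (41/129) = (129/41). Reduce: 129 ≡ 6 (mod 41). Now have (6/41).
Factor out 2: 6 = 2·3. Since 41 ≡ 1 (mod 8), (2/41) = +1. Now have (3/41).
41 ≡ 1 (mod 4), so quadratic reciprocity gives (3/41) = (41/3). Reduce: 41 ≡ 2 (mod 3). Now have (2/3).
Factor out 2: 2 = 2. Since 3 ≡ 3 (mod 8), (2/3) = -1. Now have -(1/3).
(1/3) = 1. Collecting the sign factors: -1.
Second factor (1539/1073):
Reduce the numerator: 1539 ≡ 466 (mod 1073), so (1539/1073) = (466/1073).
Factor out 2: 466 = 2·233. Since 1073 ≡ 1 (mod 8), (2/1073) = +1. Now have (233/1073).
233 ≡ 1 (mod 4), so quadratic reciprocity gives (233/1073) = (1073/233). Reduce: 1073 ≡ 141 (mod 233). Now have (141/233).
141 ≡ 1 (mod 4), so quadratic reciprocity gives (141/233) = (233/141). Reduce: 233 ≡ 92 (mod 141). Now have (92/141).
Factor out 2: 92 = 2^2·23. Since 141 ≡ 5 (mod 8), (2/141) = -1, and (2/141)^2 = +1. Now have (23/141).
141 ≡ 1 (mod 4), so quadratic reciprocity gives (23/141) = (141/23). Reduce: 141 ≡ 3 (mod 23). Now have (3/23).
Both 3 ≡ 3 and 23 ≡ 3 (mod 4), so reciprocity gives (3/23) = -(23/3). Reduce: 23 ≡ 2 (mod 3). Now have -(2/3).
Factor out 2: 2 = 2. Since 3 ≡ 3 (mod 8), (2/3) = -1. Now have (1/3).
(1/3) = 1. Collecting the sign factors: 1.
Product: (-1)·(1) = -1.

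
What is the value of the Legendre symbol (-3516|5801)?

(-3516|5801)
  = (3516|5801)    [5801 ≡ 1 mod 4 ⇒ (-1|5801) = +1]
  = (879|5801)    [5801 ≡ 1 mod 8 ⇒ (2|5801)^2 = +1]
  = (5801|879)    [QR: 5801 ≡ 1 mod 4, sign kept]
  = (527|879)    [5801 ≡ 527 mod 879]
  = -(879|527)    [QR: both ≡ 3 mod 4, sign flips]
  = -(352|527)    [879 ≡ 352 mod 527]
  = -(11|527)    [527 ≡ 7 mod 8 ⇒ (2|527)^5 = +1]
  = (527|11)    [QR: both ≡ 3 mod 4, sign flips]
  = (10|11)    [527 ≡ 10 mod 11]
  = -(5|11)    [11 ≡ 3 mod 8 ⇒ (2|11) = -1]
  = -(11|5)    [QR: 5 ≡ 1 mod 4, sign kept]
  = -(1|5)    [11 ≡ 1 mod 5]
  = -1    [(1|5) = 1]

-1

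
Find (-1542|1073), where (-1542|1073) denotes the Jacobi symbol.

1

(-1542|1073)
  = (604|1073)    [-1542 ≡ 604 mod 1073]
  = (151|1073)    [1073 ≡ 1 mod 8 ⇒ (2|1073)^2 = +1]
  = (1073|151)    [QR: 1073 ≡ 1 mod 4, sign kept]
  = (16|151)    [1073 ≡ 16 mod 151]
  = (1|151)    [151 ≡ 7 mod 8 ⇒ (2|151)^4 = +1]
  = 1    [(1|151) = 1]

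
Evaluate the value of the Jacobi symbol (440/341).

0

(440/341)
  = (99/341)    [440 ≡ 99 mod 341]
  = (341/99)    [QR: 341 ≡ 1 mod 4, sign kept]
  = (44/99)    [341 ≡ 44 mod 99]
  = (11/99)    [99 ≡ 3 mod 8 ⇒ (2/99)^2 = +1]
  = -(99/11)    [QR: both ≡ 3 mod 4, sign flips]
  = -(0/11)    [99 ≡ 0 mod 11]
  = 0    [numerator 0, gcd > 1]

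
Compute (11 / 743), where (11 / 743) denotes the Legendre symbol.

(11 / 743)
  = -(743 / 11)    [QR: both ≡ 3 mod 4, sign flips]
  = -(6 / 11)    [743 ≡ 6 mod 11]
  = (3 / 11)    [11 ≡ 3 mod 8 ⇒ (2 / 11) = -1]
  = -(11 / 3)    [QR: both ≡ 3 mod 4, sign flips]
  = -(2 / 3)    [11 ≡ 2 mod 3]
  = (1 / 3)    [3 ≡ 3 mod 8 ⇒ (2 / 3) = -1]
  = 1    [(1 / 3) = 1]

1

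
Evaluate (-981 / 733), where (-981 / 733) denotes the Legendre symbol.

(-981 / 733)
  = (485 / 733)    [-981 ≡ 485 mod 733]
  = (733 / 485)    [QR: 485 ≡ 1 mod 4, sign kept]
  = (248 / 485)    [733 ≡ 248 mod 485]
  = -(31 / 485)    [485 ≡ 5 mod 8 ⇒ (2 / 485)^3 = -1]
  = -(485 / 31)    [QR: 485 ≡ 1 mod 4, sign kept]
  = -(20 / 31)    [485 ≡ 20 mod 31]
  = -(5 / 31)    [31 ≡ 7 mod 8 ⇒ (2 / 31)^2 = +1]
  = -(31 / 5)    [QR: 5 ≡ 1 mod 4, sign kept]
  = -(1 / 5)    [31 ≡ 1 mod 5]
  = -1    [(1 / 5) = 1]

-1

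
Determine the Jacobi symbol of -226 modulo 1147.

Reduce the numerator: -226 ≡ 921 (mod 1147), so (-226 / 1147) = (921 / 1147).
921 ≡ 1 (mod 4), so quadratic reciprocity gives (921 / 1147) = (1147 / 921). Reduce: 1147 ≡ 226 (mod 921). Now have (226 / 921).
Factor out 2: 226 = 2·113. Since 921 ≡ 1 (mod 8), (2 / 921) = +1. Now have (113 / 921).
113 ≡ 1 (mod 4), so quadratic reciprocity gives (113 / 921) = (921 / 113). Reduce: 921 ≡ 17 (mod 113). Now have (17 / 113).
17 ≡ 1 (mod 4), so quadratic reciprocity gives (17 / 113) = (113 / 17). Reduce: 113 ≡ 11 (mod 17). Now have (11 / 17).
17 ≡ 1 (mod 4), so quadratic reciprocity gives (11 / 17) = (17 / 11). Reduce: 17 ≡ 6 (mod 11). Now have (6 / 11).
Factor out 2: 6 = 2·3. Since 11 ≡ 3 (mod 8), (2 / 11) = -1. Now have -(3 / 11).
Both 3 ≡ 3 and 11 ≡ 3 (mod 4), so reciprocity gives (3 / 11) = -(11 / 3). Reduce: 11 ≡ 2 (mod 3). Now have (2 / 3).
Factor out 2: 2 = 2. Since 3 ≡ 3 (mod 8), (2 / 3) = -1. Now have -(1 / 3).
(1 / 3) = 1. Collecting the sign factors: -1.

-1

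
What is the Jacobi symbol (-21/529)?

1

Reduce the numerator: -21 ≡ 508 (mod 529), so (-21/529) = (508/529).
Factor out 2: 508 = 2^2·127. Since 529 ≡ 1 (mod 8), (2/529) = +1, and (2/529)^2 = +1. Now have (127/529).
529 ≡ 1 (mod 4), so quadratic reciprocity gives (127/529) = (529/127). Reduce: 529 ≡ 21 (mod 127). Now have (21/127).
21 ≡ 1 (mod 4), so quadratic reciprocity gives (21/127) = (127/21). Reduce: 127 ≡ 1 (mod 21). Now have (1/21).
(1/21) = 1. Collecting the sign factors: 1.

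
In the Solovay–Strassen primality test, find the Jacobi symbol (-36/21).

(-36/21)
  = (36/21)    [21 ≡ 1 mod 4 ⇒ (-1/21) = +1]
  = (15/21)    [36 ≡ 15 mod 21]
  = (21/15)    [QR: 21 ≡ 1 mod 4, sign kept]
  = (6/15)    [21 ≡ 6 mod 15]
  = (3/15)    [15 ≡ 7 mod 8 ⇒ (2/15) = +1]
  = -(15/3)    [QR: both ≡ 3 mod 4, sign flips]
  = -(0/3)    [15 ≡ 0 mod 3]
  = 0    [numerator 0, gcd > 1]

0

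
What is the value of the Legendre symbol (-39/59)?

1

(-39/59)
  = -(39/59)    [59 ≡ 3 mod 4 ⇒ (-1/59) = -1]
  = (59/39)    [QR: both ≡ 3 mod 4, sign flips]
  = (20/39)    [59 ≡ 20 mod 39]
  = (5/39)    [39 ≡ 7 mod 8 ⇒ (2/39)^2 = +1]
  = (39/5)    [QR: 5 ≡ 1 mod 4, sign kept]
  = (4/5)    [39 ≡ 4 mod 5]
  = (1/5)    [5 ≡ 5 mod 8 ⇒ (2/5)^2 = +1]
  = 1    [(1/5) = 1]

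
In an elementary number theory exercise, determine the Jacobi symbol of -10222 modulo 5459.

-1

(-10222/5459)
  = -(10222/5459)    [5459 ≡ 3 mod 4 ⇒ (-1/5459) = -1]
  = -(4763/5459)    [10222 ≡ 4763 mod 5459]
  = (5459/4763)    [QR: both ≡ 3 mod 4, sign flips]
  = (696/4763)    [5459 ≡ 696 mod 4763]
  = -(87/4763)    [4763 ≡ 3 mod 8 ⇒ (2/4763)^3 = -1]
  = (4763/87)    [QR: both ≡ 3 mod 4, sign flips]
  = (65/87)    [4763 ≡ 65 mod 87]
  = (87/65)    [QR: 65 ≡ 1 mod 4, sign kept]
  = (22/65)    [87 ≡ 22 mod 65]
  = (11/65)    [65 ≡ 1 mod 8 ⇒ (2/65) = +1]
  = (65/11)    [QR: 65 ≡ 1 mod 4, sign kept]
  = (10/11)    [65 ≡ 10 mod 11]
  = -(5/11)    [11 ≡ 3 mod 8 ⇒ (2/11) = -1]
  = -(11/5)    [QR: 5 ≡ 1 mod 4, sign kept]
  = -(1/5)    [11 ≡ 1 mod 5]
  = -1    [(1/5) = 1]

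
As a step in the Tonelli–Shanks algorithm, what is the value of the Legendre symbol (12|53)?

Factor out 2: 12 = 2^2·3. Since 53 ≡ 5 (mod 8), (2|53) = -1, and (2|53)^2 = +1. Now have (3|53).
53 ≡ 1 (mod 4), so quadratic reciprocity gives (3|53) = (53|3). Reduce: 53 ≡ 2 (mod 3). Now have (2|3).
Factor out 2: 2 = 2. Since 3 ≡ 3 (mod 8), (2|3) = -1. Now have -(1|3).
(1|3) = 1. Collecting the sign factors: -1.

-1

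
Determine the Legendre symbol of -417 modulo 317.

(-417 / 317)
  = (217 / 317)    [-417 ≡ 217 mod 317]
  = (317 / 217)    [QR: 217 ≡ 1 mod 4, sign kept]
  = (100 / 217)    [317 ≡ 100 mod 217]
  = (25 / 217)    [217 ≡ 1 mod 8 ⇒ (2 / 217)^2 = +1]
  = (217 / 25)    [QR: 25 ≡ 1 mod 4, sign kept]
  = (17 / 25)    [217 ≡ 17 mod 25]
  = (25 / 17)    [QR: 17 ≡ 1 mod 4, sign kept]
  = (8 / 17)    [25 ≡ 8 mod 17]
  = (1 / 17)    [17 ≡ 1 mod 8 ⇒ (2 / 17)^3 = +1]
  = 1    [(1 / 17) = 1]

1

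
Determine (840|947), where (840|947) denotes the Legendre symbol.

-1

Factor out 2: 840 = 2^3·105. Since 947 ≡ 3 (mod 8), (2|947) = -1, and (2|947)^3 = -1. Now have -(105|947).
105 ≡ 1 (mod 4), so quadratic reciprocity gives (105|947) = (947|105). Reduce: 947 ≡ 2 (mod 105). Now have -(2|105).
Factor out 2: 2 = 2. Since 105 ≡ 1 (mod 8), (2|105) = +1. Now have -(1|105).
(1|105) = 1. Collecting the sign factors: -1.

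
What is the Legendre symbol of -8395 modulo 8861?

(-8395/8861)
  = (466/8861)    [-8395 ≡ 466 mod 8861]
  = -(233/8861)    [8861 ≡ 5 mod 8 ⇒ (2/8861) = -1]
  = -(8861/233)    [QR: 233 ≡ 1 mod 4, sign kept]
  = -(7/233)    [8861 ≡ 7 mod 233]
  = -(233/7)    [QR: 233 ≡ 1 mod 4, sign kept]
  = -(2/7)    [233 ≡ 2 mod 7]
  = -(1/7)    [7 ≡ 7 mod 8 ⇒ (2/7) = +1]
  = -1    [(1/7) = 1]

-1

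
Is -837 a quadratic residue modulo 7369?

(-837/7369)
  = (837/7369)    [7369 ≡ 1 mod 4 ⇒ (-1/7369) = +1]
  = (7369/837)    [QR: 837 ≡ 1 mod 4, sign kept]
  = (673/837)    [7369 ≡ 673 mod 837]
  = (837/673)    [QR: 673 ≡ 1 mod 4, sign kept]
  = (164/673)    [837 ≡ 164 mod 673]
  = (41/673)    [673 ≡ 1 mod 8 ⇒ (2/673)^2 = +1]
  = (673/41)    [QR: 41 ≡ 1 mod 4, sign kept]
  = (17/41)    [673 ≡ 17 mod 41]
  = (41/17)    [QR: 17 ≡ 1 mod 4, sign kept]
  = (7/17)    [41 ≡ 7 mod 17]
  = (17/7)    [QR: 17 ≡ 1 mod 4, sign kept]
  = (3/7)    [17 ≡ 3 mod 7]
  = -(7/3)    [QR: both ≡ 3 mod 4, sign flips]
  = -(1/3)    [7 ≡ 1 mod 3]
  = -1    [(1/3) = 1]
The Legendre symbol is -1, so x^2 ≡ -837 (mod 7369) has no solution.

no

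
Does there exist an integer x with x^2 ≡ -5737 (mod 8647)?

Pull out -1: (-5737|8647) = (-1|8647)·(5737|8647). Since 8647 ≡ 3 (mod 4), (-1|8647) = -1. Now have -(5737|8647).
5737 ≡ 1 (mod 4), so quadratic reciprocity gives (5737|8647) = (8647|5737). Reduce: 8647 ≡ 2910 (mod 5737). Now have -(2910|5737).
Factor out 2: 2910 = 2·1455. Since 5737 ≡ 1 (mod 8), (2|5737) = +1. Now have -(1455|5737).
5737 ≡ 1 (mod 4), so quadratic reciprocity gives (1455|5737) = (5737|1455). Reduce: 5737 ≡ 1372 (mod 1455). Now have -(1372|1455).
Factor out 2: 1372 = 2^2·343. Since 1455 ≡ 7 (mod 8), (2|1455) = +1, and (2|1455)^2 = +1. Now have -(343|1455).
Both 343 ≡ 3 and 1455 ≡ 3 (mod 4), so reciprocity gives (343|1455) = -(1455|343). Reduce: 1455 ≡ 83 (mod 343). Now have (83|343).
Both 83 ≡ 3 and 343 ≡ 3 (mod 4), so reciprocity gives (83|343) = -(343|83). Reduce: 343 ≡ 11 (mod 83). Now have -(11|83).
Both 11 ≡ 3 and 83 ≡ 3 (mod 4), so reciprocity gives (11|83) = -(83|11). Reduce: 83 ≡ 6 (mod 11). Now have (6|11).
Factor out 2: 6 = 2·3. Since 11 ≡ 3 (mod 8), (2|11) = -1. Now have -(3|11).
Both 3 ≡ 3 and 11 ≡ 3 (mod 4), so reciprocity gives (3|11) = -(11|3). Reduce: 11 ≡ 2 (mod 3). Now have (2|3).
Factor out 2: 2 = 2. Since 3 ≡ 3 (mod 8), (2|3) = -1. Now have -(1|3).
(1|3) = 1. Collecting the sign factors: -1.
(-5737|8647) = -1, and 8647 is prime, so -5737 is not a quadratic residue mod 8647.

no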